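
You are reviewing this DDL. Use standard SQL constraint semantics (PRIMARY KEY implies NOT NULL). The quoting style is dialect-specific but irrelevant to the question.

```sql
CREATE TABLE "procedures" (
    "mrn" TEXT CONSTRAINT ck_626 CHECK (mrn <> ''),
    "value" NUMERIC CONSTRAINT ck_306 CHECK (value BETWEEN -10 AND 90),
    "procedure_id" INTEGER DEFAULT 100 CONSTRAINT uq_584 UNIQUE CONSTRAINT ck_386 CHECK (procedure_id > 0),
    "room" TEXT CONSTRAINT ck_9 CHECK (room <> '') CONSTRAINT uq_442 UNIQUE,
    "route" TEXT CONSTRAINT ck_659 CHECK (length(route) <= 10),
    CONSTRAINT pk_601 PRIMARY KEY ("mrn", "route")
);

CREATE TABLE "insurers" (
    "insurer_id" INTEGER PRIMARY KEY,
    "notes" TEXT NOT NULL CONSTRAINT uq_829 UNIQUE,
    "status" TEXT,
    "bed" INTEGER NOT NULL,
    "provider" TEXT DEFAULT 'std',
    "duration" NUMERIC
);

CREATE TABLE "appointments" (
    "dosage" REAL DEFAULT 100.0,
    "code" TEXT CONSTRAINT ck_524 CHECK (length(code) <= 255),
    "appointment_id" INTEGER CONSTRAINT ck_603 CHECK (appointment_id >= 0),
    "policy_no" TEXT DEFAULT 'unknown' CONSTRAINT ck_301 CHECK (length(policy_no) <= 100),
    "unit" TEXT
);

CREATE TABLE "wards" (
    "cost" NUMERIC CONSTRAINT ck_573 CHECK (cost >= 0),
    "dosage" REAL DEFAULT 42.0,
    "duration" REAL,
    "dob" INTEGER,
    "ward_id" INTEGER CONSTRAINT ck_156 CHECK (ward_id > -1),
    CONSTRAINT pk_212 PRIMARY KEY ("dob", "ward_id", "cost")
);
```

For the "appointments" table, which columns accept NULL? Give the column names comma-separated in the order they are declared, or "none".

dosage, code, appointment_id, policy_no, unit

- dosage: DEFAULT only fills an omitted column; an explicit NULL is still allowed → nullable.
- code: CHECK does not forbid NULL (a CHECK constraint passes when its expression is NULL) → nullable.
- appointment_id: CHECK does not forbid NULL (a CHECK constraint passes when its expression is NULL) → nullable.
- policy_no: CHECK does not forbid NULL (a CHECK constraint passes when its expression is NULL) → nullable.
- unit: no NOT NULL constraint applies → nullable.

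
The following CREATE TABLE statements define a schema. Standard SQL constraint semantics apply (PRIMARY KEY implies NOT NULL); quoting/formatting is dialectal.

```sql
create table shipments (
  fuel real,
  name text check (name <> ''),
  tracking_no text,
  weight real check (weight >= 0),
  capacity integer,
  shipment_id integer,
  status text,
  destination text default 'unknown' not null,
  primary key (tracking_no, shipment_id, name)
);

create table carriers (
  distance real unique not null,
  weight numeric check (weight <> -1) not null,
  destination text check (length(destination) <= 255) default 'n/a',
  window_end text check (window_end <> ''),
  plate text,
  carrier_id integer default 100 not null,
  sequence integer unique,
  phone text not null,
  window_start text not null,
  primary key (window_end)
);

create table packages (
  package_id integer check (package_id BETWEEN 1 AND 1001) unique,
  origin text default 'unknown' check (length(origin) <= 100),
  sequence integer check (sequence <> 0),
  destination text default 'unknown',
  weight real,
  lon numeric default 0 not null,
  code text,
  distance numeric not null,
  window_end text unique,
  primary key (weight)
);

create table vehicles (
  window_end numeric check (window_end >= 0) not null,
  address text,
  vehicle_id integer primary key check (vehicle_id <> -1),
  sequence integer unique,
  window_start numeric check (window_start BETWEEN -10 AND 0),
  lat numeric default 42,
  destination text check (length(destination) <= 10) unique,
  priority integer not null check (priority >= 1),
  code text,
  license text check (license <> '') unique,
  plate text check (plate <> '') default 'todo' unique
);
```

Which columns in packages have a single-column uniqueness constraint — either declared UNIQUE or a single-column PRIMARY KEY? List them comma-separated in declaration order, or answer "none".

package_id, weight, window_end

- package_id: declared UNIQUE → unique.
- origin: no UNIQUE or single-column PK constraint.
- sequence: no UNIQUE or single-column PK constraint.
- destination: no UNIQUE or single-column PK constraint.
- weight: single-column PRIMARY KEY → unique.
- lon: no UNIQUE or single-column PK constraint.
- code: no UNIQUE or single-column PK constraint.
- distance: no UNIQUE or single-column PK constraint.
- window_end: declared UNIQUE → unique.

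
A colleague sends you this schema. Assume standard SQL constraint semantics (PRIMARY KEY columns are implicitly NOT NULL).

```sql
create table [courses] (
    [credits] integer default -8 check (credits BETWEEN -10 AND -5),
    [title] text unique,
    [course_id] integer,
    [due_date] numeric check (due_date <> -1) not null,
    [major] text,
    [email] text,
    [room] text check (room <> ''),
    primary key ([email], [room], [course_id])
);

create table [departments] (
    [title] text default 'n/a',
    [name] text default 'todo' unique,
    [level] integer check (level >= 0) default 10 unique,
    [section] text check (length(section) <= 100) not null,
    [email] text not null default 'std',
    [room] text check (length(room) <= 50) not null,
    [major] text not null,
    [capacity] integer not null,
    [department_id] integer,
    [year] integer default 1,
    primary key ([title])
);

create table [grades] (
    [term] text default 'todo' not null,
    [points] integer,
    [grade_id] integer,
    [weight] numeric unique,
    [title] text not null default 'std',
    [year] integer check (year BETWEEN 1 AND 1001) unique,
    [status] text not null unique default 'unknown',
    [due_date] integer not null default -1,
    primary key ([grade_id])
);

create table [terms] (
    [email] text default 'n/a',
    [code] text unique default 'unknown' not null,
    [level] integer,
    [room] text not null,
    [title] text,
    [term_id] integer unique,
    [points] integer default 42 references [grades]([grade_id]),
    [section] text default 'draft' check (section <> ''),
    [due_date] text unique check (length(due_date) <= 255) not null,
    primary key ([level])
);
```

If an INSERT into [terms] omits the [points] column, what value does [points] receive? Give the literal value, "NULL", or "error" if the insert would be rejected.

points has an explicit DEFAULT 42.
When the column is omitted from an INSERT, that default is used.

42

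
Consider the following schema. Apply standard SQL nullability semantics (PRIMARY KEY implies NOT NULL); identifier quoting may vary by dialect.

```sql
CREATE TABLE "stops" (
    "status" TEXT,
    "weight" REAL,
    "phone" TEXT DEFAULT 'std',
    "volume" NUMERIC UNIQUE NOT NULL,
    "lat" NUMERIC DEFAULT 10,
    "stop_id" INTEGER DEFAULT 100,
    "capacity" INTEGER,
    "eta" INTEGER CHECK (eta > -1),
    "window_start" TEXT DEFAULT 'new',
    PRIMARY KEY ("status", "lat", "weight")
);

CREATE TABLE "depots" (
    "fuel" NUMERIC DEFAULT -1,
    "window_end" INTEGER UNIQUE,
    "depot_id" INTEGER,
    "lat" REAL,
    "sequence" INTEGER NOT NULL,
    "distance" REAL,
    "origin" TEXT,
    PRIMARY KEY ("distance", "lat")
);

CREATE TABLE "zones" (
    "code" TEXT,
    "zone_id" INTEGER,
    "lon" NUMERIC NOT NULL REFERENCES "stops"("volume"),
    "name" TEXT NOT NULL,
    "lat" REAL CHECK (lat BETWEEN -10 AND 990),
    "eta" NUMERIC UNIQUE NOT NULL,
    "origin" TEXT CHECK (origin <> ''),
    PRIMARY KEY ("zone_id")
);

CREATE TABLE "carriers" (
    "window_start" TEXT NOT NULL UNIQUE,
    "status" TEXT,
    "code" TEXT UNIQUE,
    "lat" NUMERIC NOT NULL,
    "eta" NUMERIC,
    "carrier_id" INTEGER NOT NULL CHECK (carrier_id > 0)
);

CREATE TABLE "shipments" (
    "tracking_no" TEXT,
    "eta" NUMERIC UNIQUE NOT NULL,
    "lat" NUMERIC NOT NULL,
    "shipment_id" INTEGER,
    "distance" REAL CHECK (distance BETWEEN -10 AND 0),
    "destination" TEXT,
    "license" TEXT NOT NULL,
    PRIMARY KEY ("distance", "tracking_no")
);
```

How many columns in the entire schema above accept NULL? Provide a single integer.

stops: 5 nullable (phone, stop_id, capacity, eta, window_start — PK (status, lat, weight) and explicit NOT NULL columns excluded).
depots: 4 nullable (fuel, window_end, depot_id, origin — PK (distance, lat) and explicit NOT NULL columns excluded).
zones: 3 nullable (code, lat, origin — PK (zone_id) and explicit NOT NULL columns excluded).
carriers: 3 nullable (status, code, eta — PK none and explicit NOT NULL columns excluded).
shipments: 2 nullable (shipment_id, destination — PK (distance, tracking_no) and explicit NOT NULL columns excluded).
Total: 5 + 4 + 3 + 3 + 2 = 17.

17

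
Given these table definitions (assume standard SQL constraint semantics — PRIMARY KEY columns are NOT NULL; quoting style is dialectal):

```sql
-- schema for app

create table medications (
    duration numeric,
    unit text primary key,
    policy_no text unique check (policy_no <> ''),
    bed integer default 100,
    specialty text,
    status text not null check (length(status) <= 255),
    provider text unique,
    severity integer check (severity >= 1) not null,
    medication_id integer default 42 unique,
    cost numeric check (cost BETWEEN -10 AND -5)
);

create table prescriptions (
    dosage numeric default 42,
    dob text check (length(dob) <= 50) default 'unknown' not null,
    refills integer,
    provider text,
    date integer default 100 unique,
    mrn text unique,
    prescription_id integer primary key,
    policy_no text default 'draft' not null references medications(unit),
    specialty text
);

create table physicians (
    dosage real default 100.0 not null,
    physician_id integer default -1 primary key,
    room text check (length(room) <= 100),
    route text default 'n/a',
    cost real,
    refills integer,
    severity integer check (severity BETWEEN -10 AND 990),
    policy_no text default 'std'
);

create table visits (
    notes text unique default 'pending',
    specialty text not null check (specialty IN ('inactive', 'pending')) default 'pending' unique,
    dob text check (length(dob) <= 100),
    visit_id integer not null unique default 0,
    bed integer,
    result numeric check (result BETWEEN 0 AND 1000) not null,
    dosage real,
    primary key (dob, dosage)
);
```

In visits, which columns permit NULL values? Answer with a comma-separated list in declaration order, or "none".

- notes: UNIQUE does not imply NOT NULL → nullable.
- specialty: declared NOT NULL → not nullable.
- dob: part of the PRIMARY KEY, which implies NOT NULL → not nullable.
- visit_id: declared NOT NULL → not nullable.
- bed: no NOT NULL constraint applies → nullable.
- result: declared NOT NULL → not nullable.
- dosage: part of the PRIMARY KEY, which implies NOT NULL → not nullable.

notes, bed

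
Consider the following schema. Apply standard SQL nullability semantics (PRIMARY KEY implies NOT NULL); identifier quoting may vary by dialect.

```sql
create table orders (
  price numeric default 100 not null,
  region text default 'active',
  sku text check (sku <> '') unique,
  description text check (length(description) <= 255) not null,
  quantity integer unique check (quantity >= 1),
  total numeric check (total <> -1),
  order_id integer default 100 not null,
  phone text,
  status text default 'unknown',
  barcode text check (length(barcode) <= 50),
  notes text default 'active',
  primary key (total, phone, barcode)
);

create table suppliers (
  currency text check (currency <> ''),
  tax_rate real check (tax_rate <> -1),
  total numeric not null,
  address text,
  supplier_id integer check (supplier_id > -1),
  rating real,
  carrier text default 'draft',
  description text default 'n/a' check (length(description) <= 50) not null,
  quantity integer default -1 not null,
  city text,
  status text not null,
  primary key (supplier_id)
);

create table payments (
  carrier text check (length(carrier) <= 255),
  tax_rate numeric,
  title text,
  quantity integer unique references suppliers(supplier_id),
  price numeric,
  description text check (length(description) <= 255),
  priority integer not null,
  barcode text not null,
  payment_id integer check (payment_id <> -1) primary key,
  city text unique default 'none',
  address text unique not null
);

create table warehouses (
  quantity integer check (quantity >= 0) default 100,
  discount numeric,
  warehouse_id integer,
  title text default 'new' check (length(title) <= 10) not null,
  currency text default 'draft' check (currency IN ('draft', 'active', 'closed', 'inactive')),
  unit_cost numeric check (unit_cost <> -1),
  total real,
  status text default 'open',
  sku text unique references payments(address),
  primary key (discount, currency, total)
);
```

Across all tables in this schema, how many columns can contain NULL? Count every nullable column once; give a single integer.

orders: 5 nullable (region, sku, quantity, status, notes — PK (total, phone, barcode) and explicit NOT NULL columns excluded).
suppliers: 6 nullable (currency, tax_rate, address, rating, carrier, city — PK (supplier_id) and explicit NOT NULL columns excluded).
payments: 7 nullable (carrier, tax_rate, title, quantity, price, description, city — PK (payment_id) and explicit NOT NULL columns excluded).
warehouses: 5 nullable (quantity, warehouse_id, unit_cost, status, sku — PK (discount, currency, total) and explicit NOT NULL columns excluded).
Total: 5 + 6 + 7 + 5 = 23.

23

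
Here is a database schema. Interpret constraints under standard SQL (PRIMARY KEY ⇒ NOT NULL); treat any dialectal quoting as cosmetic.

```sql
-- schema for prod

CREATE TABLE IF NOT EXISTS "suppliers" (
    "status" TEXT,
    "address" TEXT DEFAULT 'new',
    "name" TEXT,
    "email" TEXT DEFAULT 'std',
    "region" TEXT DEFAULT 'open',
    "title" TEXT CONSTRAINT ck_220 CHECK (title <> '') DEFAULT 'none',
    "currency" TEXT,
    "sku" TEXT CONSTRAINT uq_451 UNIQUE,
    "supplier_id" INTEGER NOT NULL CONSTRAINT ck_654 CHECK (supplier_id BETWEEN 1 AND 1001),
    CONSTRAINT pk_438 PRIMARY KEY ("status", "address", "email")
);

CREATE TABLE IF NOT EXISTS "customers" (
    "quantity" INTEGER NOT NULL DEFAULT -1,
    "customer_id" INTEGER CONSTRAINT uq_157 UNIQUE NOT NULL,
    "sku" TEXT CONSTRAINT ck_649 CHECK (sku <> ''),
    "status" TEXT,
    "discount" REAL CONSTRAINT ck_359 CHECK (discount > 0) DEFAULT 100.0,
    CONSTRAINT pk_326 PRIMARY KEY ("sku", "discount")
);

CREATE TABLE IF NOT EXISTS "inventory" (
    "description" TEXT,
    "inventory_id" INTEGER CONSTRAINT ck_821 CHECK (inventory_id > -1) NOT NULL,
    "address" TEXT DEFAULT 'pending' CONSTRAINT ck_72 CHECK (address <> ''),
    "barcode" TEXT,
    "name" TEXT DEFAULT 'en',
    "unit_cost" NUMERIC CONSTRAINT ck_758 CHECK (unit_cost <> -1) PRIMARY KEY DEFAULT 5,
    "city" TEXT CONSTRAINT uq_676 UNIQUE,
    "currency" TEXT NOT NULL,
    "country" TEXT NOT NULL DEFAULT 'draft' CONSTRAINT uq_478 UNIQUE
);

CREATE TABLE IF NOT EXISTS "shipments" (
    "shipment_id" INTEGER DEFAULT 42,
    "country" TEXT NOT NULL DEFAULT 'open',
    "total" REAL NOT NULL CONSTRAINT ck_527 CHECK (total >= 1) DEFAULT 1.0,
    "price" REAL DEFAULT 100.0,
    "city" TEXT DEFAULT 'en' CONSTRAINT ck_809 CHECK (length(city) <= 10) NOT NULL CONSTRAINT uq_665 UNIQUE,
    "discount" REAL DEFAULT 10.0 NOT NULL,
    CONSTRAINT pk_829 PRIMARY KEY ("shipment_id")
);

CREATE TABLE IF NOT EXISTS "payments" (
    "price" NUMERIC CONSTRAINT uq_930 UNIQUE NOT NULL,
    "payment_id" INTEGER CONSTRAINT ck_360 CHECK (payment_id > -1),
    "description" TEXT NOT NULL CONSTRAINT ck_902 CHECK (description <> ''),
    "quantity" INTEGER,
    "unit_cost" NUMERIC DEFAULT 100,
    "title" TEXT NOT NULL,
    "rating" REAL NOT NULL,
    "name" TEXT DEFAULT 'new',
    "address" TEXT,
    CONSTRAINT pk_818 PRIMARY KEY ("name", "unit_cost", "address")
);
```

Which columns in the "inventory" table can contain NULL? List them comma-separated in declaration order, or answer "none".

- description: no NOT NULL constraint applies → nullable.
- inventory_id: declared NOT NULL → not nullable.
- address: CHECK does not forbid NULL (a CHECK constraint passes when its expression is NULL) → nullable.
- barcode: no NOT NULL constraint applies → nullable.
- name: DEFAULT only fills an omitted column; an explicit NULL is still allowed → nullable.
- unit_cost: part of the PRIMARY KEY, which implies NOT NULL → not nullable.
- city: UNIQUE does not imply NOT NULL → nullable.
- currency: declared NOT NULL → not nullable.
- country: declared NOT NULL → not nullable.

description, address, barcode, name, city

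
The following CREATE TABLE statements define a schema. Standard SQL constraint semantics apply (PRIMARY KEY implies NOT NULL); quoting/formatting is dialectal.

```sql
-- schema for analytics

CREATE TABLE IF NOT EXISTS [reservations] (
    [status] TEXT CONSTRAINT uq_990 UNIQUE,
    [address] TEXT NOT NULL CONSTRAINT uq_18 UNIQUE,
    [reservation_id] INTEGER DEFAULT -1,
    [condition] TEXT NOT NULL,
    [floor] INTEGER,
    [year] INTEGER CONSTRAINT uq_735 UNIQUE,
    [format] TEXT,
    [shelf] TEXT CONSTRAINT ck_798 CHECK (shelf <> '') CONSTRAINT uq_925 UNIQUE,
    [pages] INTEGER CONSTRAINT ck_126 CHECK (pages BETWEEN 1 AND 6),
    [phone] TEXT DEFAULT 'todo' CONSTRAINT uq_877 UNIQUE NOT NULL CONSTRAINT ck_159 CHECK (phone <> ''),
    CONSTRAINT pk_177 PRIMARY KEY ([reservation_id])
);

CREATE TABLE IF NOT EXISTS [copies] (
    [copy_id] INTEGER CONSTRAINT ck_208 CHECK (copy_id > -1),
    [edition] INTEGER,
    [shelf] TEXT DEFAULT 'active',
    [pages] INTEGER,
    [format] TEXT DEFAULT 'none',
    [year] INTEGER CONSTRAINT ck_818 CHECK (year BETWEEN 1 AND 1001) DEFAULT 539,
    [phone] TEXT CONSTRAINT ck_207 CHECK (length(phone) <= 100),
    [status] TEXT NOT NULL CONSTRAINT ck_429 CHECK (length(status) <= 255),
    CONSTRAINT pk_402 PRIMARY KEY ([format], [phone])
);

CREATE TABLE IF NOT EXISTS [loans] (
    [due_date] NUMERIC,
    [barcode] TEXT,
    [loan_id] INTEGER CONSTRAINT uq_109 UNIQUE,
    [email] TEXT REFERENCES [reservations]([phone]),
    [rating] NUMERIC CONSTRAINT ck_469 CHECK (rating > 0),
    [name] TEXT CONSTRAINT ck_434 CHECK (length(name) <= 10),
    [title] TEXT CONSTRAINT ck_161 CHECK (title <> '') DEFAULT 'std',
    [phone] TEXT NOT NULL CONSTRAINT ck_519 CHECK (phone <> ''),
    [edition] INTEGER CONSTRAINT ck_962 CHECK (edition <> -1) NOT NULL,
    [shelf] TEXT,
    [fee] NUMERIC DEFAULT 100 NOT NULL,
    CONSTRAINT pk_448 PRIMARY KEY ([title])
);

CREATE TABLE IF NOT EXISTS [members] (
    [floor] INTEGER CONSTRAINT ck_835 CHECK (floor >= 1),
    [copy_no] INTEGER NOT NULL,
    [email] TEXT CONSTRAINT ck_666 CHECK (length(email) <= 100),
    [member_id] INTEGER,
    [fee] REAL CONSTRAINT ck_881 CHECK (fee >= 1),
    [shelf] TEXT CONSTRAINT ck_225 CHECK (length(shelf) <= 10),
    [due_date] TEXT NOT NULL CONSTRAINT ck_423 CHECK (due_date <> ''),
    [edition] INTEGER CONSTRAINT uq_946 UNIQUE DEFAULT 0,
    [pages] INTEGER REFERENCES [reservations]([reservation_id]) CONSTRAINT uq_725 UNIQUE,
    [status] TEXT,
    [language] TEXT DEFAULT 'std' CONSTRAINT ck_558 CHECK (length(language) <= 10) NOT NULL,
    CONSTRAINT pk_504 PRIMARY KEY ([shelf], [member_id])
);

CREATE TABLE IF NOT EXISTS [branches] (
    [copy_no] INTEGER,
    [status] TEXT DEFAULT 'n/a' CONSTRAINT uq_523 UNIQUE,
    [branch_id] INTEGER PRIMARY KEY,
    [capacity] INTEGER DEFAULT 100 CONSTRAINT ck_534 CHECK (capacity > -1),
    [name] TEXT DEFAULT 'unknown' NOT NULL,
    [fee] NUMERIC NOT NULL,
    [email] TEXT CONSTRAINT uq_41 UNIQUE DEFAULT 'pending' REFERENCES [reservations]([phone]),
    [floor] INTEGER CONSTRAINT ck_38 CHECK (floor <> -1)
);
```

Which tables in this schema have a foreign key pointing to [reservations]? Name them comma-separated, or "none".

- loans.email references reservations(phone).
- members.pages references reservations(reservation_id).
- branches.email references reservations(phone).

loans, members, branches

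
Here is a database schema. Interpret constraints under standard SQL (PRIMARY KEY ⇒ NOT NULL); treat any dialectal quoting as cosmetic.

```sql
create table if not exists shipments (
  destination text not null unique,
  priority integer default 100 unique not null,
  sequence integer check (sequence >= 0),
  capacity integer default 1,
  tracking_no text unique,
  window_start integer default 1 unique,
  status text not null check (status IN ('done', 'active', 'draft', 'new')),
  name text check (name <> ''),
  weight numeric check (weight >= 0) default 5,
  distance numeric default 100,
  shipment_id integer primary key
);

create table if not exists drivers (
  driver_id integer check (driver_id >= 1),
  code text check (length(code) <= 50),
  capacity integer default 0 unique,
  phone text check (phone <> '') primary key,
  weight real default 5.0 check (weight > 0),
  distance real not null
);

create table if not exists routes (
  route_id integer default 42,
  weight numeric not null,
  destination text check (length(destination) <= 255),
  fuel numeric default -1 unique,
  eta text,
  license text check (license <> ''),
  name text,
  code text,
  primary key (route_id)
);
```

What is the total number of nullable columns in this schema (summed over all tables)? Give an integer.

17

shipments: 7 nullable (sequence, capacity, tracking_no, window_start, name, weight, distance — PK (shipment_id) and explicit NOT NULL columns excluded).
drivers: 4 nullable (driver_id, code, capacity, weight — PK (phone) and explicit NOT NULL columns excluded).
routes: 6 nullable (destination, fuel, eta, license, name, code — PK (route_id) and explicit NOT NULL columns excluded).
Total: 7 + 4 + 6 = 17.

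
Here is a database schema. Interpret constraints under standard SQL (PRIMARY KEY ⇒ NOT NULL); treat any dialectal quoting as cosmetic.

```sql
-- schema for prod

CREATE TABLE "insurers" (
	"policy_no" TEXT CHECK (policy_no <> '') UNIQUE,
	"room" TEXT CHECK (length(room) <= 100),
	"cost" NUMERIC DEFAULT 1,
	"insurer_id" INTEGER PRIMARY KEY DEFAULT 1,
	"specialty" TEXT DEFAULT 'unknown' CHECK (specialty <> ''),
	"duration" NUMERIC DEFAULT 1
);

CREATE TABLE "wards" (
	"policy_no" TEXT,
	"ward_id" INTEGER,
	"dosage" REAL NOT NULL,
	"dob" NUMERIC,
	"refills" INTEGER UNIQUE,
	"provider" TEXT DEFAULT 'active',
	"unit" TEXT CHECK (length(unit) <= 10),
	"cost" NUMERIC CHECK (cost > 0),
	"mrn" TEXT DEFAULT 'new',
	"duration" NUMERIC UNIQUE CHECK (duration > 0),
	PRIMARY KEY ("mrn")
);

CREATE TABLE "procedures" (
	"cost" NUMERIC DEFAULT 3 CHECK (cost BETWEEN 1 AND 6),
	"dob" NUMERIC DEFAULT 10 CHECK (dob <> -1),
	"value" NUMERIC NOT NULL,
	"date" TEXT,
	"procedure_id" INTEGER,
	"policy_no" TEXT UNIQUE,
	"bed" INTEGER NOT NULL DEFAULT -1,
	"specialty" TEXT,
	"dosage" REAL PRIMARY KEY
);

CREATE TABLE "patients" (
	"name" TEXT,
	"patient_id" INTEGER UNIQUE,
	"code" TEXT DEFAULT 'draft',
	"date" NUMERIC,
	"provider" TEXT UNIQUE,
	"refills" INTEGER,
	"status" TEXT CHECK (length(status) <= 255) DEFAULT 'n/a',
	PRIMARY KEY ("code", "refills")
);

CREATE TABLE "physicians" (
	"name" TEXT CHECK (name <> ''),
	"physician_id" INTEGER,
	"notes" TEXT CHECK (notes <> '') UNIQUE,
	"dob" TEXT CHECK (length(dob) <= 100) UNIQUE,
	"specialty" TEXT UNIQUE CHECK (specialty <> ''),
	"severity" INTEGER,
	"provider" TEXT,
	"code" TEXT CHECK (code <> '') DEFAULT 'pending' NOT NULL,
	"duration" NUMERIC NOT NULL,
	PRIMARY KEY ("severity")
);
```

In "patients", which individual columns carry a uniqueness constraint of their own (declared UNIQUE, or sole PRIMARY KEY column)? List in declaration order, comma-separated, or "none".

- name: no UNIQUE or single-column PK constraint.
- patient_id: declared UNIQUE → unique.
- code: part of a composite PRIMARY KEY — only the tuple is unique, not this column on its own.
- date: no UNIQUE or single-column PK constraint.
- provider: declared UNIQUE → unique.
- refills: part of a composite PRIMARY KEY — only the tuple is unique, not this column on its own.
- status: no UNIQUE or single-column PK constraint.

patient_id, provider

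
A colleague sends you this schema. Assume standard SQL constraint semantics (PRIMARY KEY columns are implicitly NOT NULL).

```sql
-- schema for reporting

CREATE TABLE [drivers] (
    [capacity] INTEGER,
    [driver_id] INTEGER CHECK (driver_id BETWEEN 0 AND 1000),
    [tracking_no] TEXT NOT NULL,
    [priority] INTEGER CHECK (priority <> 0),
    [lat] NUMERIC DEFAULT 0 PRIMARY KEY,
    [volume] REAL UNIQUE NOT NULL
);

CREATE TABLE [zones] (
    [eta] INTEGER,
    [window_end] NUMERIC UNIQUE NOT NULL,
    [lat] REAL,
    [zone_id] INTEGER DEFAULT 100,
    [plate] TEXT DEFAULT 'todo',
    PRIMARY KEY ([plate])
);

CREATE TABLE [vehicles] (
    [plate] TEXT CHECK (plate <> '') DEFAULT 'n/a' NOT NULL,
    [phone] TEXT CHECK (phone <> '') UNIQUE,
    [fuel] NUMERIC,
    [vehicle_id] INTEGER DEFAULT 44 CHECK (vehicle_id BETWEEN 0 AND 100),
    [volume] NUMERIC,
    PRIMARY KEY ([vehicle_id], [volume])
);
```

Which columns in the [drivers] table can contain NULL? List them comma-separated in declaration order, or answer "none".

capacity, driver_id, priority

- capacity: no NOT NULL constraint applies → nullable.
- driver_id: CHECK does not forbid NULL (a CHECK constraint passes when its expression is NULL) → nullable.
- tracking_no: declared NOT NULL → not nullable.
- priority: CHECK does not forbid NULL (a CHECK constraint passes when its expression is NULL) → nullable.
- lat: part of the PRIMARY KEY, which implies NOT NULL → not nullable.
- volume: declared NOT NULL → not nullable.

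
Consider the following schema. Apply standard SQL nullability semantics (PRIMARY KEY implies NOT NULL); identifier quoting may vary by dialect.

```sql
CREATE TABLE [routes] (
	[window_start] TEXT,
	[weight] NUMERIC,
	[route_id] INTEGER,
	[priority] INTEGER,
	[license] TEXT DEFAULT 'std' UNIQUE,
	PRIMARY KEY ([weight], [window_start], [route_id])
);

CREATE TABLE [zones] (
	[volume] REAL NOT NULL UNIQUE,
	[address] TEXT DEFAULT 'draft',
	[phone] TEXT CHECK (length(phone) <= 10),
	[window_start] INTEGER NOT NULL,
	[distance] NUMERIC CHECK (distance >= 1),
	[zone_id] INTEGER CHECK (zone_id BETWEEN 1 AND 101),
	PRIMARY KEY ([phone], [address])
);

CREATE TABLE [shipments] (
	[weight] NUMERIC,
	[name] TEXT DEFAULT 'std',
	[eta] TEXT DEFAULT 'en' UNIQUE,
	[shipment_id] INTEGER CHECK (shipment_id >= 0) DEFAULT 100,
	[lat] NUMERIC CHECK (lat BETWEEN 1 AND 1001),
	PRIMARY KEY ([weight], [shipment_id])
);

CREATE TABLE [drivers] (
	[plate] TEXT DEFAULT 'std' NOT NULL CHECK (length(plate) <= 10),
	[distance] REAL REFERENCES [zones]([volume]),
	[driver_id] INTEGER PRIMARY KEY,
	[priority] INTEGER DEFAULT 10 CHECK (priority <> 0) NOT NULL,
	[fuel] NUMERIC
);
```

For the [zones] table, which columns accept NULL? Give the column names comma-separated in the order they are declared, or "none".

- volume: declared NOT NULL → not nullable.
- address: part of the PRIMARY KEY, which implies NOT NULL → not nullable.
- phone: part of the PRIMARY KEY, which implies NOT NULL → not nullable.
- window_start: declared NOT NULL → not nullable.
- distance: CHECK does not forbid NULL (a CHECK constraint passes when its expression is NULL) → nullable.
- zone_id: CHECK does not forbid NULL (a CHECK constraint passes when its expression is NULL) → nullable.

distance, zone_id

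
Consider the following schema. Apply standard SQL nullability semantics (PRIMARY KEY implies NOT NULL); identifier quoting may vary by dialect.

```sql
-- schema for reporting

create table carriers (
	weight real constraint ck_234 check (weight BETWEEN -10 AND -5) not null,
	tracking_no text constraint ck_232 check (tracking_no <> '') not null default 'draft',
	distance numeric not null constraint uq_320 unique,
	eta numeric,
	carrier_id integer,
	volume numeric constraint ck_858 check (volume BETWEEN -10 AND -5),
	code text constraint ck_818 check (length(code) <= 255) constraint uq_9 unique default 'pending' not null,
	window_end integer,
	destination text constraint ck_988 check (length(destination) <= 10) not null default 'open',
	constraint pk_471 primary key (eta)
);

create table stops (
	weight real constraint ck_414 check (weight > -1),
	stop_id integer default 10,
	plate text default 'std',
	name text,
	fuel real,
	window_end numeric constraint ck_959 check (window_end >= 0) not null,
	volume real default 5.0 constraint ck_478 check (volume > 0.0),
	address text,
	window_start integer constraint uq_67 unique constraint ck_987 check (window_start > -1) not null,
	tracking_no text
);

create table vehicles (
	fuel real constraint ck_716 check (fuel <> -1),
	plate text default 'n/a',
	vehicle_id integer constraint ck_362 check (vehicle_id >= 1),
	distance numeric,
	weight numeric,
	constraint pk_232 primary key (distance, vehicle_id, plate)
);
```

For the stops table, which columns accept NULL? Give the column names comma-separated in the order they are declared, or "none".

- weight: CHECK does not forbid NULL (a CHECK constraint passes when its expression is NULL) → nullable.
- stop_id: DEFAULT only fills an omitted column; an explicit NULL is still allowed → nullable.
- plate: DEFAULT only fills an omitted column; an explicit NULL is still allowed → nullable.
- name: no NOT NULL constraint applies → nullable.
- fuel: no NOT NULL constraint applies → nullable.
- window_end: declared NOT NULL → not nullable.
- volume: CHECK does not forbid NULL (a CHECK constraint passes when its expression is NULL) → nullable.
- address: no NOT NULL constraint applies → nullable.
- window_start: declared NOT NULL → not nullable.
- tracking_no: no NOT NULL constraint applies → nullable.

weight, stop_id, plate, name, fuel, volume, address, tracking_no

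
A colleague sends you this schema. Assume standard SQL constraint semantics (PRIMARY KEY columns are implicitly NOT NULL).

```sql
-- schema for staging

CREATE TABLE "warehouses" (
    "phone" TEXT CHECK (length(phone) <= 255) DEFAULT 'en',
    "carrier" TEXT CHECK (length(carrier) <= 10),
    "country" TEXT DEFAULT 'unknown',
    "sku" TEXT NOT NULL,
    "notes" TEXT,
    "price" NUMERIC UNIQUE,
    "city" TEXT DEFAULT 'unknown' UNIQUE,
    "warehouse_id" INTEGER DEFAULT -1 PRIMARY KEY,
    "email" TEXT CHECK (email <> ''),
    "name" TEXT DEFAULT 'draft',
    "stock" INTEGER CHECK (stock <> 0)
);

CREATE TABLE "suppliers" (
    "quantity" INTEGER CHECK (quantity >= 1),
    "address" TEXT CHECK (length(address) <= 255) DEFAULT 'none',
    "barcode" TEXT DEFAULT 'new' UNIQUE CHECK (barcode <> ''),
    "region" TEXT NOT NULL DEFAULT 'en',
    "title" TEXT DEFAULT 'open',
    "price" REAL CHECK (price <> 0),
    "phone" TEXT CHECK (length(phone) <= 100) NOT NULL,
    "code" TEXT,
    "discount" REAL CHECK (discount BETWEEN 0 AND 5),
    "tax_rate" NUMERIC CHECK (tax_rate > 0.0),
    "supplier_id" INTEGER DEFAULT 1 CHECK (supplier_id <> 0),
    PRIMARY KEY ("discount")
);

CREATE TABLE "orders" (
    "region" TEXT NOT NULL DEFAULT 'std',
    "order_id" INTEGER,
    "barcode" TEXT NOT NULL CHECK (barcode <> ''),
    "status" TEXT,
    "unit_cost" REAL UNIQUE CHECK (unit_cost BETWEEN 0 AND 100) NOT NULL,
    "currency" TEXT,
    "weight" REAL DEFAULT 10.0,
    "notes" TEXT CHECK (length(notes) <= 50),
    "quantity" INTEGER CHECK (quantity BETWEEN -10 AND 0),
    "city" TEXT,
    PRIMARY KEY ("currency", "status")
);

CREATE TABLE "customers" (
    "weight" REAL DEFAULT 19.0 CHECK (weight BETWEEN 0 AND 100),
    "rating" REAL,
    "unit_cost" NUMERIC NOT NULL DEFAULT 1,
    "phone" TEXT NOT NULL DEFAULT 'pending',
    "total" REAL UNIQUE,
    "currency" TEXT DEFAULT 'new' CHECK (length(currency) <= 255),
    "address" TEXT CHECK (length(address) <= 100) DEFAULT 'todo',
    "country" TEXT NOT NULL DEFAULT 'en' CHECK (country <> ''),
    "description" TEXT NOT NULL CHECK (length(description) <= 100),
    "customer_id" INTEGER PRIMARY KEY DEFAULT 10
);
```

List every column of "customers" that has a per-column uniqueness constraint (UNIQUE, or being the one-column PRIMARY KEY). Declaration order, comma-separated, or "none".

total, customer_id

- weight: no UNIQUE or single-column PK constraint.
- rating: no UNIQUE or single-column PK constraint.
- unit_cost: no UNIQUE or single-column PK constraint.
- phone: no UNIQUE or single-column PK constraint.
- total: declared UNIQUE → unique.
- currency: no UNIQUE or single-column PK constraint.
- address: no UNIQUE or single-column PK constraint.
- country: no UNIQUE or single-column PK constraint.
- description: no UNIQUE or single-column PK constraint.
- customer_id: single-column PRIMARY KEY → unique.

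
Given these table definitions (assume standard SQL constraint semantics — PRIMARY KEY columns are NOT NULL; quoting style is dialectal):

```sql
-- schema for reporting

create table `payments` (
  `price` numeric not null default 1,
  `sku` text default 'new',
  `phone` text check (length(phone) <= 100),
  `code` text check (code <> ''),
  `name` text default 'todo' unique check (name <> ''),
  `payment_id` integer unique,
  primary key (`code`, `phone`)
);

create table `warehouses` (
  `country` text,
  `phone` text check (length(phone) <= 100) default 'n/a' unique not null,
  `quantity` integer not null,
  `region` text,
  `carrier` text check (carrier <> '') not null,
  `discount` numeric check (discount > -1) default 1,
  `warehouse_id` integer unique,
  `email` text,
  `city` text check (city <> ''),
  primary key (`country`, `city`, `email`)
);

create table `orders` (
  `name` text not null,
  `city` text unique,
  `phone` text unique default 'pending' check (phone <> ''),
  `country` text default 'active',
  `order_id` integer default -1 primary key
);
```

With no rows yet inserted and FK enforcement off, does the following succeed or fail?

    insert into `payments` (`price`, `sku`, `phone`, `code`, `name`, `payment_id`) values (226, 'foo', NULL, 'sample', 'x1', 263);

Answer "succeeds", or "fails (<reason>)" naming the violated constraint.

fails (NOT NULL on phone)

phone is explicitly set to NULL, but phone is part of the PRIMARY KEY (implied NOT NULL).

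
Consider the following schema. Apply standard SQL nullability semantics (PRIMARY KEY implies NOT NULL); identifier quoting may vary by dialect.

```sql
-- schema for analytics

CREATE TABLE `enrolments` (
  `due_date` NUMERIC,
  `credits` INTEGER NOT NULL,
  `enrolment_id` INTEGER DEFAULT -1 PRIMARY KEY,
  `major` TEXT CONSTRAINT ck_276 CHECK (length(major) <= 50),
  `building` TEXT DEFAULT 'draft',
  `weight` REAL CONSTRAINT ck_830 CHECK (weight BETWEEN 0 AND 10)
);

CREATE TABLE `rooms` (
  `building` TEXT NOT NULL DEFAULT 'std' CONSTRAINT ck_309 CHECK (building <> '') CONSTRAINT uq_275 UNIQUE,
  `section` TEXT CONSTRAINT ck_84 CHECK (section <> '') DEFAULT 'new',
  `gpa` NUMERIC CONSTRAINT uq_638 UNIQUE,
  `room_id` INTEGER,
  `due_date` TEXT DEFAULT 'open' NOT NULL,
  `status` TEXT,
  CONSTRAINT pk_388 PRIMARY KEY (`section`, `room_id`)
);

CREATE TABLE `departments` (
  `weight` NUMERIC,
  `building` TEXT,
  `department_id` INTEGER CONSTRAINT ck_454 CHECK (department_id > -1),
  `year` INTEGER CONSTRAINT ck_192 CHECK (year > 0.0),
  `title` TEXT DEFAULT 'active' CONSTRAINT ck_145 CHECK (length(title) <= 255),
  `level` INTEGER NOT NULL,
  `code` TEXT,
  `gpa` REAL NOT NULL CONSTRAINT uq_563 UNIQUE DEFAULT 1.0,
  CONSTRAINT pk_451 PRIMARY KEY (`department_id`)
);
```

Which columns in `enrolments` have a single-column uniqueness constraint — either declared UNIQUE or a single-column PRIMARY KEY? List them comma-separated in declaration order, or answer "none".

- due_date: no UNIQUE or single-column PK constraint.
- credits: no UNIQUE or single-column PK constraint.
- enrolment_id: single-column PRIMARY KEY → unique.
- major: no UNIQUE or single-column PK constraint.
- building: no UNIQUE or single-column PK constraint.
- weight: no UNIQUE or single-column PK constraint.

enrolment_id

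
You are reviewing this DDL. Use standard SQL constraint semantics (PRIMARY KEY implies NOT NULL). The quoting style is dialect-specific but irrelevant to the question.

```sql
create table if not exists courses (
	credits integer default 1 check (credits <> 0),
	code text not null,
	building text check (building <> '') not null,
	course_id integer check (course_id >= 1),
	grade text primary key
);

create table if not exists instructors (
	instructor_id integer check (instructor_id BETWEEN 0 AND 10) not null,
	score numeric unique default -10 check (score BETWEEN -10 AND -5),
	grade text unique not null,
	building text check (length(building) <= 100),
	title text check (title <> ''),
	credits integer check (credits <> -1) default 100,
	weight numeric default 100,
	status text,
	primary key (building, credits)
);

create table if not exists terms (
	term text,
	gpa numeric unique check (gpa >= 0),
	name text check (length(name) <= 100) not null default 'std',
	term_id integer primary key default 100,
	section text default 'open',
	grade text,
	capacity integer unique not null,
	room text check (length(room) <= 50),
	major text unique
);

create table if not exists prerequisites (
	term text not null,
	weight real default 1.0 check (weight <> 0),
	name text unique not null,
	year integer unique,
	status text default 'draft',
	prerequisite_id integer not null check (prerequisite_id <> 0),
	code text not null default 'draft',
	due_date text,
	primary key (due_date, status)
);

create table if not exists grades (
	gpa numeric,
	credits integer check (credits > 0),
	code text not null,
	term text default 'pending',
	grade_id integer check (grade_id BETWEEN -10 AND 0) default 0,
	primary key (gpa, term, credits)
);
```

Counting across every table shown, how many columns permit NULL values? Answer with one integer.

courses: 2 nullable (credits, course_id — PK (grade) and explicit NOT NULL columns excluded).
instructors: 4 nullable (score, title, weight, status — PK (building, credits) and explicit NOT NULL columns excluded).
terms: 6 nullable (term, gpa, section, grade, room, major — PK (term_id) and explicit NOT NULL columns excluded).
prerequisites: 2 nullable (weight, year — PK (due_date, status) and explicit NOT NULL columns excluded).
grades: 1 nullable (grade_id — PK (gpa, term, credits) and explicit NOT NULL columns excluded).
Total: 2 + 4 + 6 + 2 + 1 = 15.

15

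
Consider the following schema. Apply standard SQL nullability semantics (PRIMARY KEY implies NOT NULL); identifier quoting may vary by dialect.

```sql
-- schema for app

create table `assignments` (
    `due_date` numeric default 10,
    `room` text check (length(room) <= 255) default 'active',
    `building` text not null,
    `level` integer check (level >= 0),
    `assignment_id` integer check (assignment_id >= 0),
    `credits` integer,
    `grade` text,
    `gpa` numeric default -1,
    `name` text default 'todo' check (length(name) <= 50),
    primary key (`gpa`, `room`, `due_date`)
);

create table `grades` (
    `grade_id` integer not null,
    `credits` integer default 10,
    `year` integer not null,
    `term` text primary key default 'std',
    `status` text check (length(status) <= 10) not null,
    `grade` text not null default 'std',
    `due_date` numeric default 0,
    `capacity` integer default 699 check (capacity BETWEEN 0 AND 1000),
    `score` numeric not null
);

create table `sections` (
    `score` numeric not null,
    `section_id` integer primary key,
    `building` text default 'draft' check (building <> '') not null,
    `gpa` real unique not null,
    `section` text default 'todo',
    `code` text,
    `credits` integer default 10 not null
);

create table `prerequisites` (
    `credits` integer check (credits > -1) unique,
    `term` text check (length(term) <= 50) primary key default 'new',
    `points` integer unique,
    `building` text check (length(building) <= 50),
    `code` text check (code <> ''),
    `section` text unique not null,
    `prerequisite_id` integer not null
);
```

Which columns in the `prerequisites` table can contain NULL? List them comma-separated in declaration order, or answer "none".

credits, points, building, code

- credits: CHECK does not forbid NULL (a CHECK constraint passes when its expression is NULL) → nullable.
- term: part of the PRIMARY KEY, which implies NOT NULL → not nullable.
- points: UNIQUE does not imply NOT NULL → nullable.
- building: CHECK does not forbid NULL (a CHECK constraint passes when its expression is NULL) → nullable.
- code: CHECK does not forbid NULL (a CHECK constraint passes when its expression is NULL) → nullable.
- section: declared NOT NULL → not nullable.
- prerequisite_id: declared NOT NULL → not nullable.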